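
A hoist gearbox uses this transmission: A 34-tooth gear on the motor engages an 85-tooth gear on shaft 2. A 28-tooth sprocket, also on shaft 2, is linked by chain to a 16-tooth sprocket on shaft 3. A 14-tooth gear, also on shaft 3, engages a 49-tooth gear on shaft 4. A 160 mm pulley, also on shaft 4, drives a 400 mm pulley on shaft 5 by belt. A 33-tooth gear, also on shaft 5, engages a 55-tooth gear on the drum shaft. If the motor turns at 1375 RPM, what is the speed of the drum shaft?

gear mesh 85/34 = 2.5 → 1375/2.5 = 550 RPM
chain 16/28 = 0.57143 → 550/0.57143 = 962.5 RPM
gear mesh 49/14 = 3.5 → 962.5/3.5 = 275 RPM
belt 400/160 = 2.5 → 275/2.5 = 110 RPM
gear mesh 55/33 = 1.6667 → 110/1.6667 = 66 RPM

66 RPM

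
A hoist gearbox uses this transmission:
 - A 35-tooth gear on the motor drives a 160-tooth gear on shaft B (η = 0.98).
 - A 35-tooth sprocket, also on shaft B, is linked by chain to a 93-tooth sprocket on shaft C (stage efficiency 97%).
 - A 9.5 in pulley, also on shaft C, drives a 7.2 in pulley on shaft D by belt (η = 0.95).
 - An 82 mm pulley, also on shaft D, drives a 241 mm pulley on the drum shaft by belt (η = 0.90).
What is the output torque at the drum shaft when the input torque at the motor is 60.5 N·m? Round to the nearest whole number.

1330 N·m

After the gear mesh (160/35): 60.5 × 4.5714 × 0.98 = 271.04 N·m
After the chain (93/35): 271.04 × 2.6571 × 0.97 = 698.59 N·m
After the belt (7.2/9.5): 698.59 × 0.75789 × 0.95 = 502.98 N·m
After the belt (241/82): 502.98 × 2.939 × 0.90 = 1330.4 N·m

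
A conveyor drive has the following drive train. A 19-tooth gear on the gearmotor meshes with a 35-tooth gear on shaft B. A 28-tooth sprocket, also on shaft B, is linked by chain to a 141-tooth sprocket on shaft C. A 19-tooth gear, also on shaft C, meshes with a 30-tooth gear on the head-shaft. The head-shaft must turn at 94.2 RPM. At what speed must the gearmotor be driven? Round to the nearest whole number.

1380 RPM

Overall ratio R = 1.8421 × 5.0357 × 1.5789 = 14.647.
Required input speed = output speed × R = 94.2 × 14.647 = 1379.7 RPM.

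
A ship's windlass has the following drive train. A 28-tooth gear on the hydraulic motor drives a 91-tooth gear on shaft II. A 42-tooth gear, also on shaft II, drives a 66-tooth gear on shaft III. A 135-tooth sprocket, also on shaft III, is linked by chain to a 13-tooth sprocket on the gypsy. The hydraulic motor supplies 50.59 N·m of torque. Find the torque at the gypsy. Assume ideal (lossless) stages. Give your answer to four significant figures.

gear mesh 91/28 = 3.25 → τ = 50.59·3.25 = 164.42 N·m
gear mesh 66/42 = 1.5714 → τ = 164.42·1.5714 = 258.37 N·m
chain 13/135 = 0.096296 → τ = 258.37·0.096296 = 24.88 N·m

24.88 N·m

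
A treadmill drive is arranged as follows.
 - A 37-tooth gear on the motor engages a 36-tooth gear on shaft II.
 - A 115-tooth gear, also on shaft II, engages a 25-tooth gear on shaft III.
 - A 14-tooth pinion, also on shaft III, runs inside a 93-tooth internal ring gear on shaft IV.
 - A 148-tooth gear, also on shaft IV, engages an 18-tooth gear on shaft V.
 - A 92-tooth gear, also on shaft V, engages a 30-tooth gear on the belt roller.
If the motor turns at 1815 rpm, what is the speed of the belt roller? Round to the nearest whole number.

gear mesh 36/37 = 0.97297 → 1815/0.97297 = 1865.4 rpm
gear mesh 25/115 = 0.21739 → 1865.4/0.21739 = 8580.9 rpm
internal gear 93/14 = 6.6429 → 8580.9/6.6429 = 1291.8 rpm
gear mesh 18/148 = 0.12162 → 1291.8/0.12162 = 10621 rpm
gear mesh 30/92 = 0.32609 → 10621/0.32609 = 32571 rpm

32571 rpm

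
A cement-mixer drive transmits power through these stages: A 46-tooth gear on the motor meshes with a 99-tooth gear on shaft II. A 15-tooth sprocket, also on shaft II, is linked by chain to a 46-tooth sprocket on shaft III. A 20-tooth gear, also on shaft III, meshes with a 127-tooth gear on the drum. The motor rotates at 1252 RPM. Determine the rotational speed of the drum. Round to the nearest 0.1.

the motor → shaft II (gear mesh, 99/46): 1252 ÷ 2.1522 = 581.74 RPM
shaft II → shaft III (chain, 46/15): 581.74 ÷ 3.0667 = 189.7 RPM
shaft III → the drum (gear mesh, 127/20): 189.7 ÷ 6.35 = 29.874 RPM

29.9 RPM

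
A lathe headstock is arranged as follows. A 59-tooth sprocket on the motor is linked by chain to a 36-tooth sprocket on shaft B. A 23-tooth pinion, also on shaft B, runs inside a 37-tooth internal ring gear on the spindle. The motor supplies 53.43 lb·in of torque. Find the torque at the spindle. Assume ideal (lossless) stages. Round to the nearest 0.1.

52.4 lb·in

chain 36/59 = 0.61017 → τ = 53.43·0.61017 = 32.601 lb·in
internal gear 37/23 = 1.6087 → τ = 32.601·1.6087 = 52.446 lb·in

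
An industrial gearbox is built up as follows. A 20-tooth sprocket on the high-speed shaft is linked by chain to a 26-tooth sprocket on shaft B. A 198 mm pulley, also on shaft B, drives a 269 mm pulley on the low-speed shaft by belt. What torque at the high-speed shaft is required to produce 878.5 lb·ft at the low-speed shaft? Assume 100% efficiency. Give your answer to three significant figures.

497 lb·ft

Overall ratio R = 1.3 × 1.3586 = 1.7662.
Input torque = output torque / R = 878.5 / 1.7662 = 497.41 lb·ft.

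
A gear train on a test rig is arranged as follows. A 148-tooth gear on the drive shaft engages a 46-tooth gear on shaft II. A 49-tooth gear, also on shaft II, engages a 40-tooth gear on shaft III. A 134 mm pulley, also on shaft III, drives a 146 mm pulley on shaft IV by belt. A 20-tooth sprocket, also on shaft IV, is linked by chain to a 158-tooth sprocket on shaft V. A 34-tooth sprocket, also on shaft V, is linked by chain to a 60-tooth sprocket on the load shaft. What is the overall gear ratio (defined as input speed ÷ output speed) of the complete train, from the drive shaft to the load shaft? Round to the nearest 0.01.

3.85

Each stage contributes driven/driver: gear mesh 46/148 = 0.31081, gear mesh 40/49 = 0.81633, belt 146/134 = 1.0896, chain 158/20 = 7.9, chain 60/34 = 1.7647.
Overall: 0.31081 × 0.81633 × 1.0896 × 7.9 × 1.7647 = 3.854.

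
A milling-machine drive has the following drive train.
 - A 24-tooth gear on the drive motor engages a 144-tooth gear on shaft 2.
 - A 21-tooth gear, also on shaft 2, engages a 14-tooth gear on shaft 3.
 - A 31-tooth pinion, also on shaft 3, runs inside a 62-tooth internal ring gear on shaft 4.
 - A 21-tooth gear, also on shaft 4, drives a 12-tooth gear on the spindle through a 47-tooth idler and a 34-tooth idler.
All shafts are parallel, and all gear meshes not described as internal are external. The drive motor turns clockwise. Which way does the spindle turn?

the drive motor → shaft 2: external mesh, 1 reversal → CCW.
shaft 2 → shaft 3: external mesh, 1 reversal → CW.
shaft 3 → shaft 4: internal mesh, same direction → CW.
shaft 4 → the spindle: driver → idler → idler → driven is 3 external meshes, 3 reversals → CCW.
5 reversals in total — an odd number — so the spindle turns opposite to the drive motor.

counterclockwise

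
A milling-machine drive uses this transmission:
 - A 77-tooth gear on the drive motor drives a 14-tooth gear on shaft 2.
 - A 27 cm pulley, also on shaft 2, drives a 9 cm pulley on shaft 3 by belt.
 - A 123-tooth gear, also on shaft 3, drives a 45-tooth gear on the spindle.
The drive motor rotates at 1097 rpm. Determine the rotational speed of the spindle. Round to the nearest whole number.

gear mesh 14/77 = 0.18182 → 1097/0.18182 = 6033.5 rpm
belt 9/27 = 0.33333 → 6033.5/0.33333 = 18100 rpm
gear mesh 45/123 = 0.36585 → 18100/0.36585 = 49475 rpm

49475 rpm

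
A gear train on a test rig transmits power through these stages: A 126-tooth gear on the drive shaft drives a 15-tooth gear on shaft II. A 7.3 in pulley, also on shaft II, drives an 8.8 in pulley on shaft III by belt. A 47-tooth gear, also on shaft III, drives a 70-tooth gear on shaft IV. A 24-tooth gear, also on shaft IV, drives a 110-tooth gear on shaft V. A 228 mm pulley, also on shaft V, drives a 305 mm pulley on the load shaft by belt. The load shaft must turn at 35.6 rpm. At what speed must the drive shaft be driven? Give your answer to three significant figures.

Overall ratio R = 0.11905 × 1.2055 × 1.4894 × 4.5833 × 1.3377 = 1.3105.
Required input speed = output speed × R = 35.6 × 1.3105 = 46.653 rpm.

46.7 rpm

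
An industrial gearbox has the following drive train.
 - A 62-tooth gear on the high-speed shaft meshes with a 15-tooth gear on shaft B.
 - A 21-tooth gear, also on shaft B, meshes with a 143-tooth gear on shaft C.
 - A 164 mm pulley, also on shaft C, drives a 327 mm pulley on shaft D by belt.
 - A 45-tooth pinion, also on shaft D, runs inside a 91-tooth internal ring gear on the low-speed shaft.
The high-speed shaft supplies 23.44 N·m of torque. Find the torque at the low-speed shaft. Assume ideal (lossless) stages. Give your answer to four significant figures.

Gear mesh: ratio = 15/62 = 0.24194; torque at shaft B = 23.44 × 0.24194 = 5.671 N·m.
Gear mesh: ratio = 143/21 = 6.8095; torque at shaft C = 5.671 × 6.8095 = 38.617 N·m.
Belt: ratio = 327/164 = 1.9939; torque at shaft D = 38.617 × 1.9939 = 76.998 N·m.
Internal gear: ratio = 91/45 = 2.0222; torque at the low-speed shaft = 76.998 × 2.0222 = 155.71 N·m.

155.7 N·m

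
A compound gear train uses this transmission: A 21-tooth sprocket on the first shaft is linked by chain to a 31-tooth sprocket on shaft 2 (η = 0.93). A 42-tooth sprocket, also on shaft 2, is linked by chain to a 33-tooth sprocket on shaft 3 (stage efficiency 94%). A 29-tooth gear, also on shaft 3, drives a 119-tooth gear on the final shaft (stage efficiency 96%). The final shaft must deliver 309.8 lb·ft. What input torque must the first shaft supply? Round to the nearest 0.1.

77.6 lb·ft

Overall ratio R = 1.4762 × 0.78571 × 4.1034 = 4.7594; overall efficiency η = 0.93 × 0.94 × 0.96 = 0.8392.
Input torque = output torque / (R × η) = 309.8 / (4.7594 × 0.8392) = 77.561 lb·ft.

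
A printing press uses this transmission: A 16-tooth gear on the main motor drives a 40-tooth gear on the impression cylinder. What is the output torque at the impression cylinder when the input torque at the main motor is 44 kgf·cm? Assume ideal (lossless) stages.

110 kgf·cm

Gear mesh: ratio = 40/16 = 2.5; torque at the impression cylinder = 44 × 2.5 = 110 kgf·cm.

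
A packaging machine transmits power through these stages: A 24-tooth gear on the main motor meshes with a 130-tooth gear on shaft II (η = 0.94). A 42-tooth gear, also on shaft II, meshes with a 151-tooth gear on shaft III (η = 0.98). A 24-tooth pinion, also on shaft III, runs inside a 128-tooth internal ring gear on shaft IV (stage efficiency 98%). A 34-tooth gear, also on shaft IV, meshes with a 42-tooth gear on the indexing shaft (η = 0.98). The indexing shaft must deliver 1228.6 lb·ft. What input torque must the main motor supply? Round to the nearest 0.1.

Overall ratio R = 5.4167 × 3.5952 × 5.3333 × 1.2353 = 128.3; overall efficiency η = 0.94 × 0.98 × 0.98 × 0.98 = 0.8847.
Input torque = output torque / (R × η) = 1228.6 / (128.3 × 0.8847) = 10.824 lb·ft.

10.8 lb·ft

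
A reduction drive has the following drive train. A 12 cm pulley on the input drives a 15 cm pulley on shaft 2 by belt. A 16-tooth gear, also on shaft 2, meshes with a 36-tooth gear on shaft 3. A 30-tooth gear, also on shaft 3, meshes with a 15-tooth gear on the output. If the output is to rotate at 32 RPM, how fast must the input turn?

45 RPM

Overall ratio R = 1.25 × 2.25 × 0.5 = 1.4062.
Required input speed = output speed × R = 32 × 1.4062 = 45 RPM.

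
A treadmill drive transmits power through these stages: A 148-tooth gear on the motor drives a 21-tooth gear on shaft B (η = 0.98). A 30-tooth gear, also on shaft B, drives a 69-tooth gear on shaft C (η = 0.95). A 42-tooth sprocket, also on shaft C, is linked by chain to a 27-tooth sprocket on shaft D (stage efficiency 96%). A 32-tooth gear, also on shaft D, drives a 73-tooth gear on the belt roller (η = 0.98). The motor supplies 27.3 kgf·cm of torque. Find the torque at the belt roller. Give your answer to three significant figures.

11.4 kgf·cm

After the gear mesh (21/148): 27.3 × 0.14189 × 0.98 = 3.7962 kgf·cm
After the gear mesh (69/30): 3.7962 × 2.3 × 0.95 = 8.2946 kgf·cm
After the chain (27/42): 8.2946 × 0.64286 × 0.96 = 5.119 kgf·cm
After the gear mesh (73/32): 5.119 × 2.2812 × 0.98 = 11.444 kgf·cm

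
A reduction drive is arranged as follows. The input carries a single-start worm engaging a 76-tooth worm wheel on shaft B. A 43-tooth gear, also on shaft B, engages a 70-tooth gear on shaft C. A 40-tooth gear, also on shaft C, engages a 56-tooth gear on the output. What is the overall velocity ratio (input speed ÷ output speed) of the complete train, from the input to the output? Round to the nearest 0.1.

173.2

Each stage contributes driven/driver: worm 76/1 = 76, gear mesh 70/43 = 1.6279, gear mesh 56/40 = 1.4.
Overall: 76 × 1.6279 × 1.4 = 173.21.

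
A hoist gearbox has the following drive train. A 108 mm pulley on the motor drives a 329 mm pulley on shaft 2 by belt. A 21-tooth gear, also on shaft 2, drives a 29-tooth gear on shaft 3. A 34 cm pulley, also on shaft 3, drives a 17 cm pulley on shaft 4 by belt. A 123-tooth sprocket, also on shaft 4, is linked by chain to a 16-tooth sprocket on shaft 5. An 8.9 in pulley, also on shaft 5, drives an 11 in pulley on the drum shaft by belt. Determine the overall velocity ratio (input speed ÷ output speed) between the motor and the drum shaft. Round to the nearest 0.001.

0.338

Each stage contributes driven/driver: belt 329/108 = 3.0463, gear mesh 29/21 = 1.381, belt 17/34 = 0.5, chain 16/123 = 0.13008, belt 11/8.9 = 1.236.
Overall: 3.0463 × 1.381 × 0.5 × 0.13008 × 1.236 = 0.33817.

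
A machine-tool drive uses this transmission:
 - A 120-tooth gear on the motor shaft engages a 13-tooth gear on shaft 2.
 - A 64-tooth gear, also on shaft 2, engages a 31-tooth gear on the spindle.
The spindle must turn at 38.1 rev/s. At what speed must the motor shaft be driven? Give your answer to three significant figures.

Overall ratio R = 0.10833 × 0.48438 = 0.052474.
Required input speed = output speed × R = 38.1 × 0.052474 = 1.9993 rev/s.

2.00 rev/s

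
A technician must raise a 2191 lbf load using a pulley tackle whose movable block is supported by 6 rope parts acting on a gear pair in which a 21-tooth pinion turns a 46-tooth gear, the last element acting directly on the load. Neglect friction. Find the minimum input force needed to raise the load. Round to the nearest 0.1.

Block-and-tackle MA = number of supporting rope parts = 6.
Gear pair MA = 46/21 = 2.1905.
Combined ideal MA = 6 × 2.1905 = 13.143.
Effort = load / MA = 2191 / 13.143 = 166.71 lbf.

166.7 lbf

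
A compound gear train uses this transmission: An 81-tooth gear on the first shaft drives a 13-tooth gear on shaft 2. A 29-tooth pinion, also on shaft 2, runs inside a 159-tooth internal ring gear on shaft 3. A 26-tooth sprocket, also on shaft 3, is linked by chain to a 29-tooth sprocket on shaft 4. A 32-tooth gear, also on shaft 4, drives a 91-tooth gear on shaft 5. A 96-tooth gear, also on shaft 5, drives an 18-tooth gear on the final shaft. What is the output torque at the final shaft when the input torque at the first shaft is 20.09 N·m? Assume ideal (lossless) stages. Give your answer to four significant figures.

Gear mesh: ratio = 13/81 = 0.16049; torque at shaft 2 = 20.09 × 0.16049 = 3.2243 N·m.
Internal gear: ratio = 159/29 = 5.4828; torque at shaft 3 = 3.2243 × 5.4828 = 17.678 N·m.
Chain: ratio = 29/26 = 1.1154; torque at shaft 4 = 17.678 × 1.1154 = 19.718 N·m.
Gear mesh: ratio = 91/32 = 2.8438; torque at shaft 5 = 19.718 × 2.8438 = 56.073 N·m.
Gear mesh: ratio = 18/96 = 0.1875; torque at the final shaft = 56.073 × 0.1875 = 10.514 N·m.

10.51 N·m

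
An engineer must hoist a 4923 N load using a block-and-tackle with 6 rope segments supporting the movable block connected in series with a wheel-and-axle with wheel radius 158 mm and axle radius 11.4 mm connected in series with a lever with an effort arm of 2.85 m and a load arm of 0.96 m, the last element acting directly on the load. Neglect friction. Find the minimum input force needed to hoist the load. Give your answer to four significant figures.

Block-and-tackle MA = number of supporting rope parts = 6.
Wheel-and-axle MA = R/r = 158/11.4 = 13.86.
Lever MA = effort arm / load arm = 2.85/0.96 = 2.9688.
Combined ideal MA = 6 × 13.86 × 2.9688 = 246.88.
Effort = load / MA = 4923 / 246.88 = 19.941 N.

19.94 N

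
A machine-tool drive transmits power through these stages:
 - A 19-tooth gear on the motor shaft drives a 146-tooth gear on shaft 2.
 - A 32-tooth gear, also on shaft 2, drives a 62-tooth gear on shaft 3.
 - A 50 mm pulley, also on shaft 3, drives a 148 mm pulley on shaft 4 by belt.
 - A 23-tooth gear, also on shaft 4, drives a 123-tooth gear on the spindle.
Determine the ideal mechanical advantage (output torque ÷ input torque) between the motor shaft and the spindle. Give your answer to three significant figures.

236

Each stage contributes driven/driver: gear mesh 146/19 = 7.6842, gear mesh 62/32 = 1.9375, belt 148/50 = 2.96, gear mesh 123/23 = 5.3478.
Overall: 7.6842 × 1.9375 × 2.96 × 5.3478 = 235.67.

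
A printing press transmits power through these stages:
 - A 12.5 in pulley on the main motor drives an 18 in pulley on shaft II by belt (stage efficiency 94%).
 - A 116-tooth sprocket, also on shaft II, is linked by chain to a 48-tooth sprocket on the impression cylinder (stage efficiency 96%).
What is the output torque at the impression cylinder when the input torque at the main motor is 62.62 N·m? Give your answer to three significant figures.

Belt: ratio = 18/12.5 = 1.44; torque at shaft II = 62.62 × 1.44 × 0.94 = 84.762 N·m.
Chain: ratio = 48/116 = 0.41379; torque at the impression cylinder = 84.762 × 0.41379 × 0.96 = 33.671 N·m.

33.7 N·m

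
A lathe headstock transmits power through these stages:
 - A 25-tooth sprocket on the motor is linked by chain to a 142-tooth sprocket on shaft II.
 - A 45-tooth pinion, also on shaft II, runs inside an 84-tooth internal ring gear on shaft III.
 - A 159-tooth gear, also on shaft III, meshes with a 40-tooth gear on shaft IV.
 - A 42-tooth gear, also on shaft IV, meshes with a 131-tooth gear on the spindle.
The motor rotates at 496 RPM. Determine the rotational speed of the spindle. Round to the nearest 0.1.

Chain: ratio = 142/25 = 5.68, so shaft II turns at 496 / 5.68 = 87.324 RPM.
Internal gear: ratio = 84/45 = 1.8667, so shaft III turns at 87.324 / 1.8667 = 46.781 RPM.
Gear mesh: ratio = 40/159 = 0.25157, so shaft IV turns at 46.781 / 0.25157 = 185.95 RPM.
Gear mesh: ratio = 131/42 = 3.119, so the spindle turns at 185.95 / 3.119 = 59.619 RPM.

59.6 RPM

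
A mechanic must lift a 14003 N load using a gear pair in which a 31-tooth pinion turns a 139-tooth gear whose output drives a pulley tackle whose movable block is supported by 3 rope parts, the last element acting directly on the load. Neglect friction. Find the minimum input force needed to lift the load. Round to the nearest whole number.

Gear pair MA = 139/31 = 4.4839.
Block-and-tackle MA = number of supporting rope parts = 3.
Combined ideal MA = 4.4839 × 3 = 13.452.
Effort = load / MA = 14003 / 13.452 = 1041 N.

1041 N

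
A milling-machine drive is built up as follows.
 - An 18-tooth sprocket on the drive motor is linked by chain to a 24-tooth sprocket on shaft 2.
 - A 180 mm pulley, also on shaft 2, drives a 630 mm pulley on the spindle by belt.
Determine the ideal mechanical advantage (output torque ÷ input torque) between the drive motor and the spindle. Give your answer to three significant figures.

4.67

Each stage contributes driven/driver: chain 24/18 = 1.3333, belt 630/180 = 3.5.
Overall: 1.3333 × 3.5 = 4.6667.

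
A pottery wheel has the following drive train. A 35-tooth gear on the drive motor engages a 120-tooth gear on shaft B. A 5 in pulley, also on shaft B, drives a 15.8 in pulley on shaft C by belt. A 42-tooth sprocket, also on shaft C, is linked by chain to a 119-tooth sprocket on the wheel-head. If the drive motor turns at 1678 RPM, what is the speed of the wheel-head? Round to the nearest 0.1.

54.7 RPM

Gear mesh: ratio = 120/35 = 3.4286, so shaft B turns at 1678 / 3.4286 = 489.42 RPM.
Belt: ratio = 15.8/5 = 3.16, so shaft C turns at 489.42 / 3.16 = 154.88 RPM.
Chain: ratio = 119/42 = 2.8333, so the wheel-head turns at 154.88 / 2.8333 = 54.663 RPM.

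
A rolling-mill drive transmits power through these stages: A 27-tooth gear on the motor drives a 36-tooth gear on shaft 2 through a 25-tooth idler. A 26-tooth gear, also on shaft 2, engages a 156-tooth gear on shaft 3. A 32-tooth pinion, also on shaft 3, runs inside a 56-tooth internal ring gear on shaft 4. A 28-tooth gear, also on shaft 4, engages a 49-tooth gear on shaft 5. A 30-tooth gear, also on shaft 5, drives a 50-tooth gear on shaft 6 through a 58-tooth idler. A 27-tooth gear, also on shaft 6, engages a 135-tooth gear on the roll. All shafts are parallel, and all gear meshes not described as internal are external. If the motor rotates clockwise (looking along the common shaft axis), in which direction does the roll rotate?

the motor → shaft 2: driver → idler → driven is 2 external meshes, 2 reversals → CW.
shaft 2 → shaft 3: external mesh, 1 reversal → CCW.
shaft 3 → shaft 4: internal mesh, same direction → CCW.
shaft 4 → shaft 5: external mesh, 1 reversal → CW.
shaft 5 → shaft 6: driver → idler → driven is 2 external meshes, 2 reversals → CW.
shaft 6 → the roll: external mesh, 1 reversal → CCW.
7 reversals in total — an odd number — so the roll turns opposite to the motor.

counterclockwise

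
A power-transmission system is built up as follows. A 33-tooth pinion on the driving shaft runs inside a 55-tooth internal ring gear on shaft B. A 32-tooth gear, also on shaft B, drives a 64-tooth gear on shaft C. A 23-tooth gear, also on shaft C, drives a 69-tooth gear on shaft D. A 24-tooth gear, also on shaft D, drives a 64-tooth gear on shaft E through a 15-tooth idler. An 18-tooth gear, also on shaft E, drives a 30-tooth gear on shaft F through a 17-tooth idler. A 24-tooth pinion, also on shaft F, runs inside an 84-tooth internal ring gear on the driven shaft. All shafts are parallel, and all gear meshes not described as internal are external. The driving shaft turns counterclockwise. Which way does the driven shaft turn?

the driving shaft → shaft B: internal mesh, same direction → CCW.
shaft B → shaft C: external mesh, 1 reversal → CW.
shaft C → shaft D: external mesh, 1 reversal → CCW.
shaft D → shaft E: driver → idler → driven is 2 external meshes, 2 reversals → CCW.
shaft E → shaft F: driver → idler → driven is 2 external meshes, 2 reversals → CCW.
shaft F → the driven shaft: internal mesh, same direction → CCW.
6 reversals in total — an even number — so the driven shaft turns the same way as the driving shaft.

counterclockwise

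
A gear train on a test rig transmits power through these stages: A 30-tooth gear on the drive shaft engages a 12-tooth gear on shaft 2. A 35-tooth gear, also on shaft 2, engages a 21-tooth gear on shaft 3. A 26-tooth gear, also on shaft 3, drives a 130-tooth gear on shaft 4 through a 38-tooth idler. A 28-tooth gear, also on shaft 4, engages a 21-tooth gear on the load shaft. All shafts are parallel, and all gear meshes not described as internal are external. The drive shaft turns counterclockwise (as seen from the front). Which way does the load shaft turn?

the drive shaft → shaft 2: external mesh, 1 reversal → CW.
shaft 2 → shaft 3: external mesh, 1 reversal → CCW.
shaft 3 → shaft 4: driver → idler → driven is 2 external meshes, 2 reversals → CCW.
shaft 4 → the load shaft: external mesh, 1 reversal → CW.
5 reversals in total — an odd number — so the load shaft turns opposite to the drive shaft.

clockwise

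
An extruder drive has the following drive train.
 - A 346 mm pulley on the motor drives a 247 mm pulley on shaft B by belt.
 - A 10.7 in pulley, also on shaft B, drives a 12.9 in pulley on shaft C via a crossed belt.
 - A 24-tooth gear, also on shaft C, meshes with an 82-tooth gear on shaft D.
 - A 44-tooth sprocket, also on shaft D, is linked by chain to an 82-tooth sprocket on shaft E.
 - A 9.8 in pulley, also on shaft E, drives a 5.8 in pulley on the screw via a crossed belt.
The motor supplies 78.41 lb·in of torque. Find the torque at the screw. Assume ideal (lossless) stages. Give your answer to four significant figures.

belt 247/346 = 0.71387 → τ = 78.41·0.71387 = 55.975 lb·in
belt 12.9/10.7 = 1.2056 → τ = 55.975·1.2056 = 67.484 lb·in
gear mesh 82/24 = 3.4167 → τ = 67.484·3.4167 = 230.57 lb·in
chain 82/44 = 1.8636 → τ = 230.57·1.8636 = 429.7 lb·in
belt 5.8/9.8 = 0.59184 → τ = 429.7·0.59184 = 254.31 lb·in

254.3 lb·in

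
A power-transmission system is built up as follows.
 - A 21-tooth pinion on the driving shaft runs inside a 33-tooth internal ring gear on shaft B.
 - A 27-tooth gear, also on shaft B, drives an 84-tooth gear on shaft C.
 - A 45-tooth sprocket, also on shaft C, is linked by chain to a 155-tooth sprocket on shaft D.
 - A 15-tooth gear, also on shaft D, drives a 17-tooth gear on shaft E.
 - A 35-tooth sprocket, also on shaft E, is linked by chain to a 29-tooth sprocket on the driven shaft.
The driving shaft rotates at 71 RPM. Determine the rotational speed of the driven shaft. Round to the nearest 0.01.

the driving shaft → shaft B (internal gear, 33/21): 71 ÷ 1.5714 = 45.182 RPM
shaft B → shaft C (gear mesh, 84/27): 45.182 ÷ 3.1111 = 14.523 RPM
shaft C → shaft D (chain, 155/45): 14.523 ÷ 3.4444 = 4.2163 RPM
shaft D → shaft E (gear mesh, 17/15): 4.2163 ÷ 1.1333 = 3.7202 RPM
shaft E → the driven shaft (chain, 29/35): 3.7202 ÷ 0.82857 = 4.4899 RPM

4.49 RPM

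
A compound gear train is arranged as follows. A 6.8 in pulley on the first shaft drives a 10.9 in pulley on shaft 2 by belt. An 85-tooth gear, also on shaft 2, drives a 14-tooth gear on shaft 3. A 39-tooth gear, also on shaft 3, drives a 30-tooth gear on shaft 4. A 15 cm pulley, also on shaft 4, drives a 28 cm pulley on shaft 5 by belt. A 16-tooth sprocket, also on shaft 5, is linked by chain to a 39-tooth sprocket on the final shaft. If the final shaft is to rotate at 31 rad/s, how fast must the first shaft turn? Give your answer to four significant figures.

28.65 rad/s

Overall ratio R = 1.6029 × 0.16471 × 0.76923 × 1.8667 × 2.4375 = 0.92405.
Required input speed = output speed × R = 31 × 0.92405 = 28.646 rad/s.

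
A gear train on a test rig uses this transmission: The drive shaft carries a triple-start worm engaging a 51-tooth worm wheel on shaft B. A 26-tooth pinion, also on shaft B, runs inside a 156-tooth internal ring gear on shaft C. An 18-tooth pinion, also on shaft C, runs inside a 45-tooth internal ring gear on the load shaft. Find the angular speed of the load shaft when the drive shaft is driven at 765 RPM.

3 RPM

Worm: ratio = 51/3 = 17, so shaft B turns at 765 / 17 = 45 RPM.
Internal gear: ratio = 156/26 = 6, so shaft C turns at 45 / 6 = 7.5 RPM.
Internal gear: ratio = 45/18 = 2.5, so the load shaft turns at 7.5 / 2.5 = 3 RPM.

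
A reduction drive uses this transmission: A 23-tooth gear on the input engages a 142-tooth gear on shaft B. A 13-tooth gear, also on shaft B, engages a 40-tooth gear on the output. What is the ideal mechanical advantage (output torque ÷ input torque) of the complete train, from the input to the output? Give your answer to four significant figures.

19.00

Each stage contributes driven/driver: gear mesh 142/23 = 6.1739, gear mesh 40/13 = 3.0769.
Overall: 6.1739 × 3.0769 = 18.997.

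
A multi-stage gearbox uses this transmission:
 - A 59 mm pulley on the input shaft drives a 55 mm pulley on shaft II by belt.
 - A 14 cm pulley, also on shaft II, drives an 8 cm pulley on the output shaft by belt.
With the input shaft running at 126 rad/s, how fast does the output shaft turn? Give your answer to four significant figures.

Belt: ratio = 55/59 = 0.9322, so shaft II turns at 126 / 0.9322 = 135.16 rad/s.
Belt: ratio = 8/14 = 0.57143, so the output shaft turns at 135.16 / 0.57143 = 236.54 rad/s.

236.5 rad/s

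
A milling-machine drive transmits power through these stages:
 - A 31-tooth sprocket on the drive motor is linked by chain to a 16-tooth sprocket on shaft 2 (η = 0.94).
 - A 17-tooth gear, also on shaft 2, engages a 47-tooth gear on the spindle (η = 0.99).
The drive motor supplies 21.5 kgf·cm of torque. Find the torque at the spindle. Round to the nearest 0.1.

After the chain (16/31): 21.5 × 0.51613 × 0.94 = 10.431 kgf·cm
After the gear mesh (47/17): 10.431 × 2.7647 × 0.99 = 28.55 kgf·cm

28.6 kgf·cm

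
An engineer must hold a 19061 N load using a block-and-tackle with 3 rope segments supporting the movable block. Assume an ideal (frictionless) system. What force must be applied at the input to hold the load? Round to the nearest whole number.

6354 N

Block-and-tackle MA = number of supporting rope parts = 3.
Effort = load / MA = 19061 / 3 = 6353.7 N.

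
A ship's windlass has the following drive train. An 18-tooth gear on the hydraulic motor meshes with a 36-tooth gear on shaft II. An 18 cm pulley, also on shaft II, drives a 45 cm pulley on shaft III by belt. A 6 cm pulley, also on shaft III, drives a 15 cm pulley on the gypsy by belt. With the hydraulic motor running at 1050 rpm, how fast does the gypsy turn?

84 rpm

the hydraulic motor → shaft II (gear mesh, 36/18): 1050 ÷ 2 = 525 rpm
shaft II → shaft III (belt, 45/18): 525 ÷ 2.5 = 210 rpm
shaft III → the gypsy (belt, 15/6): 210 ÷ 2.5 = 84 rpm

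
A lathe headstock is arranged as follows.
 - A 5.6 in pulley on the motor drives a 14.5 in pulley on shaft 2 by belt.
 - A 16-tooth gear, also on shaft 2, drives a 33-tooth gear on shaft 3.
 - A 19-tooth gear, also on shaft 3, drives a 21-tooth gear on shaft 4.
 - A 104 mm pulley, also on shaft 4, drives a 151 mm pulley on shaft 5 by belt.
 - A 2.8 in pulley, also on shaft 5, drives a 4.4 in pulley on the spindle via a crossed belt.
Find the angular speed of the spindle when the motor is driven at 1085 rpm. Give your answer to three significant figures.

belt 14.5/5.6 = 2.5893 → 1085/2.5893 = 419.03 rpm
gear mesh 33/16 = 2.0625 → 419.03/2.0625 = 203.17 rpm
gear mesh 21/19 = 1.1053 → 203.17/1.1053 = 183.82 rpm
belt 151/104 = 1.4519 → 183.82/1.4519 = 126.6 rpm
belt 4.4/2.8 = 1.5714 → 126.6/1.5714 = 80.566 rpm

80.6 rpm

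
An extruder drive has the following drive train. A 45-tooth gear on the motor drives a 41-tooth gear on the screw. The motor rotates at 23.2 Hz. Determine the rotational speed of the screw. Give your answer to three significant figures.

25.5 Hz

Gear mesh: ratio = 41/45 = 0.91111, so the screw turns at 23.2 / 0.91111 = 25.463 Hz.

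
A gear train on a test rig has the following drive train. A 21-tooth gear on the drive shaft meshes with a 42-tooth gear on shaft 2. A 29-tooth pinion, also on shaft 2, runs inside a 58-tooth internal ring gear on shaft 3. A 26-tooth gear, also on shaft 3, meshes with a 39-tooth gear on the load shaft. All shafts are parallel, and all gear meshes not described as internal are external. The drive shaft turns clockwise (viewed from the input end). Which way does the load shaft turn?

the drive shaft → shaft 2: external mesh, 1 reversal → CCW.
shaft 2 → shaft 3: internal mesh, same direction → CCW.
shaft 3 → the load shaft: external mesh, 1 reversal → CW.
2 reversals in total — an even number — so the load shaft turns the same way as the drive shaft.

clockwise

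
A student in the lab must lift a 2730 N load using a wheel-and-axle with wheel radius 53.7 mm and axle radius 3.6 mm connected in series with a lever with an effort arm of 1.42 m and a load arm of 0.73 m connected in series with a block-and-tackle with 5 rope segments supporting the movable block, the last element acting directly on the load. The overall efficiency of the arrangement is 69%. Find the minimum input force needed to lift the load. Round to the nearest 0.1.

Wheel-and-axle MA = R/r = 53.7/3.6 = 14.917.
Lever MA = effort arm / load arm = 1.42/0.73 = 1.9452.
Block-and-tackle MA = number of supporting rope parts = 5.
Combined ideal MA = 14.917 × 1.9452 × 5 = 145.08.
Actual MA = 145.08 × 0.69 = 100.11.
Effort = load / actual MA = 2730 / 100.11 = 27.271 N.

27.3 N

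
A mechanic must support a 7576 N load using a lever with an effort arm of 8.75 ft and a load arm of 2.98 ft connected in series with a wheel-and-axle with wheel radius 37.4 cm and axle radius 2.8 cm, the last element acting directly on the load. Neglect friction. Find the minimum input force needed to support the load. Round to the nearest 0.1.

Lever MA = effort arm / load arm = 8.75/2.98 = 2.9362.
Wheel-and-axle MA = R/r = 37.4/2.8 = 13.357.
Combined ideal MA = 2.9362 × 13.357 = 39.22.
Effort = load / MA = 7576 / 39.22 = 193.17 N.

193.2 N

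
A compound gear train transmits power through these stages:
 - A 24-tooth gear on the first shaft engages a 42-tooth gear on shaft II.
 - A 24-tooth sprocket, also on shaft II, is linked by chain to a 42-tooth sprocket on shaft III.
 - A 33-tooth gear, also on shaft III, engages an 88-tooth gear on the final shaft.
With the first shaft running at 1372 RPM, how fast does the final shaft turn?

168 RPM

Gear mesh: ratio = 42/24 = 1.75, so shaft II turns at 1372 / 1.75 = 784 RPM.
Chain: ratio = 42/24 = 1.75, so shaft III turns at 784 / 1.75 = 448 RPM.
Gear mesh: ratio = 88/33 = 2.6667, so the final shaft turns at 448 / 2.6667 = 168 RPM.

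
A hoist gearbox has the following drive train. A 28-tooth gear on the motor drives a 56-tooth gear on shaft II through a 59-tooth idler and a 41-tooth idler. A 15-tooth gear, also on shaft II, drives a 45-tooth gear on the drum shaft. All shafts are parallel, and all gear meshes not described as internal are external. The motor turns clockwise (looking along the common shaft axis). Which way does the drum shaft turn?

clockwise

the motor → shaft II: driver → idler → idler → driven is 3 external meshes, 3 reversals → CCW.
shaft II → the drum shaft: external mesh, 1 reversal → CW.
4 reversals in total — an even number — so the drum shaft turns the same way as the motor.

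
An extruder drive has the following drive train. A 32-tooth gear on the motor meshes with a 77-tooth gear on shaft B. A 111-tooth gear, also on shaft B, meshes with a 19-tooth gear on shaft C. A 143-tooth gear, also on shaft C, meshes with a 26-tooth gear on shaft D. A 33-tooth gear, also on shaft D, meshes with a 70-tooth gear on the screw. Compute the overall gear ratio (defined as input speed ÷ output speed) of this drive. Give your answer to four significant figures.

Each stage contributes driven/driver: gear mesh 77/32 = 2.4062, gear mesh 19/111 = 0.17117, gear mesh 26/143 = 0.18182, gear mesh 70/33 = 2.1212.
Overall: 2.4062 × 0.17117 × 0.18182 × 2.1212 = 0.15885.

0.1589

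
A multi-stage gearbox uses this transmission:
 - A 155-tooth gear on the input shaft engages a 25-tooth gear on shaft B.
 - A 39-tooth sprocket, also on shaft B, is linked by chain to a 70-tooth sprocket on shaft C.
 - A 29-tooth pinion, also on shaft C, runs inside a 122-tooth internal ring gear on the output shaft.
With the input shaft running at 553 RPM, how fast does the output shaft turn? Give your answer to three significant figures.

Gear mesh: ratio = 25/155 = 0.16129, so shaft B turns at 553 / 0.16129 = 3428.6 RPM.
Chain: ratio = 70/39 = 1.7949, so shaft C turns at 3428.6 / 1.7949 = 1910.2 RPM.
Internal gear: ratio = 122/29 = 4.2069, so the output shaft turns at 1910.2 / 4.2069 = 454.07 RPM.

454 RPM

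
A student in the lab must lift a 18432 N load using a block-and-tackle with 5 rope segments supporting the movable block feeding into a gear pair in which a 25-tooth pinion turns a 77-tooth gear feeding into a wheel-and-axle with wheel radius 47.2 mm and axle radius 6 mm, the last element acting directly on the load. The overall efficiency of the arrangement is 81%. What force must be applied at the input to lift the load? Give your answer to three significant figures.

188 N

Block-and-tackle MA = number of supporting rope parts = 5.
Gear pair MA = 77/25 = 3.08.
Wheel-and-axle MA = R/r = 47.2/6 = 7.8667.
Combined ideal MA = 5 × 3.08 × 7.8667 = 121.15.
Actual MA = 121.15 × 0.81 = 98.129.
Effort = load / actual MA = 18432 / 98.129 = 187.83 N.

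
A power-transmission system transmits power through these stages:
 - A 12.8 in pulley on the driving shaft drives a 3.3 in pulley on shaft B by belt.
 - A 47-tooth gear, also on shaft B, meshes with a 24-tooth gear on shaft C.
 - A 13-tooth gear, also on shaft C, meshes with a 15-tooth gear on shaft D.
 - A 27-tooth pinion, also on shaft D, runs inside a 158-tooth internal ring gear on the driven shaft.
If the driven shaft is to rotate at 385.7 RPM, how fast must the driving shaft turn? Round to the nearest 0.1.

342.9 RPM

Overall ratio R = 0.25781 × 0.51064 × 1.1538 × 5.8519 = 0.88891.
Required input speed = output speed × R = 385.7 × 0.88891 = 342.85 RPM.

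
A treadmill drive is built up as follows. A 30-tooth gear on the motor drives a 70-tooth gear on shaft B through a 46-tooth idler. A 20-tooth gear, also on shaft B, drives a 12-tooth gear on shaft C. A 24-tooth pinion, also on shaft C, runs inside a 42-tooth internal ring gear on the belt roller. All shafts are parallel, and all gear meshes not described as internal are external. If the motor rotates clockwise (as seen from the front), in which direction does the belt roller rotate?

the motor → shaft B: driver → idler → driven is 2 external meshes, 2 reversals → CW.
shaft B → shaft C: external mesh, 1 reversal → CCW.
shaft C → the belt roller: internal mesh, same direction → CCW.
3 reversals in total — an odd number — so the belt roller turns opposite to the motor.

anticlockwise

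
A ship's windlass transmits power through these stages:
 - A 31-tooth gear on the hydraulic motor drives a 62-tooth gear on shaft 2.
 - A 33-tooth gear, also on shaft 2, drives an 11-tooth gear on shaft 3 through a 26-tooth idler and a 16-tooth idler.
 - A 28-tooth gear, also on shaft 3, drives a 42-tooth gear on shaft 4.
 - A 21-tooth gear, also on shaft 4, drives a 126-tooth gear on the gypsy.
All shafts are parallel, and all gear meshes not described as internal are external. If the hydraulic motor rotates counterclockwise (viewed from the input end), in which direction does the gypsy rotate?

the hydraulic motor → shaft 2: external mesh, 1 reversal → CW.
shaft 2 → shaft 3: driver → idler → idler → driven is 3 external meshes, 3 reversals → CCW.
shaft 3 → shaft 4: external mesh, 1 reversal → CW.
shaft 4 → the gypsy: external mesh, 1 reversal → CCW.
6 reversals in total — an even number — so the gypsy turns the same way as the hydraulic motor.

counterclockwise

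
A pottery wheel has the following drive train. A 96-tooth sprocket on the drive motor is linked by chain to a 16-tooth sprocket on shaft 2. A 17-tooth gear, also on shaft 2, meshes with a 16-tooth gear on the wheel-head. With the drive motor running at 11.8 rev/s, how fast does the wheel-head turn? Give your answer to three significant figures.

75.2 rev/s

the drive motor → shaft 2 (chain, 16/96): 11.8 ÷ 0.16667 = 70.8 rev/s
shaft 2 → the wheel-head (gear mesh, 16/17): 70.8 ÷ 0.94118 = 75.225 rev/s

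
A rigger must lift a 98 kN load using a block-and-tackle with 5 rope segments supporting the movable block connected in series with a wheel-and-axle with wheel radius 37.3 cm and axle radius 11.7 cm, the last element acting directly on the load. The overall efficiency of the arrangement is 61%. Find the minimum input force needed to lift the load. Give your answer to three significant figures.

Block-and-tackle MA = number of supporting rope parts = 5.
Wheel-and-axle MA = R/r = 37.3/11.7 = 3.188.
Combined ideal MA = 5 × 3.188 = 15.94.
Actual MA = 15.94 × 0.61 = 9.7235.
Effort = load / actual MA = 98 / 9.7235 = 10.079 kN.

10.1 kN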